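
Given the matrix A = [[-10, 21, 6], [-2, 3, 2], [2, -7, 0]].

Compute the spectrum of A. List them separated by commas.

Set up det(lambda·I - A) = 0.
Cofactor expansion gives p(lambda) = lambda^3 + 7·lambda^2 + 14·lambda + 8.
Since p(-1) = 0, lambda = -1 is a root.
Dividing by (lambda + 1) leaves lambda^2 + 6·lambda + 8.
The quadratic factors as (lambda + 4)·(lambda + 2).
Eigenvalues: -4, -2, -1.

-4, -2, -1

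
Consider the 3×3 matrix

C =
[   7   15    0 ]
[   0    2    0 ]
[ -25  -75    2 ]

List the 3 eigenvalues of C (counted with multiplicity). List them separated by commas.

2, 2, 7

Compute the characteristic polynomial p(λ) = det(λI - C).
Expanding along the first row, p(λ) = λ^3 - 11λ^2 + 32λ - 28.
Try λ = 7: p(7) = 0, so 7 is a root.
Dividing by (λ - 7) leaves λ^2 - 4λ + 4.
The quadratic factor is (λ - 2)^2.
Eigenvalues: 2, 2, 7.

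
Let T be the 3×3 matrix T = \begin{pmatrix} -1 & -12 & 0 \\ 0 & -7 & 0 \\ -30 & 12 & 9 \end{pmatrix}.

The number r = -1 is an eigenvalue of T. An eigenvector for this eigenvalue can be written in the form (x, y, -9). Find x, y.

-3, 0

We need (T + 1I)v = 0.
T + 1I = [[0, -12, 0], [0, -6, 0], [-30, 12, 10]].
Row 1: (0)·x + (-12)·y + (0)·-9 = 0
Row 2: (0)·x + (-6)·y + (0)·-9 = 0
Row 3: (-30)·x + (12)·y + (10)·-9 = 0
Solving gives x = -3, y = 0.
Check: T·(-3, 0, -9) = (3, 0, 9) = -1·(-3, 0, -9).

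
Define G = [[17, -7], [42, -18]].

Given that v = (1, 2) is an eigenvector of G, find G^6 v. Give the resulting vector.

(729, 1458)

First find the eigenvalue: Gv = (3, 6) = 3·(1, 2), so λ = 3.
Then G^6 v = λ^6·v = 3^6·(1, 2) = 729·(1, 2) = (729, 1458).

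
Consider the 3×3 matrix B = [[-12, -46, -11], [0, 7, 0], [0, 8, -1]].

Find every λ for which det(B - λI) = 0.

-12, -1, 7

Compute the characteristic polynomial p(λ) = det(λI - B).
Expanding the 3×3 determinant: p(λ) = λ^3 + 6λ^2 - 79λ - 84.
Try λ = -1: p(-1) = 0, so -1 is a root.
Dividing by (λ + 1) leaves λ^2 + 5λ - 84.
The quadratic factors as (λ + 12)·(λ - 7).
Eigenvalues: -12, -1, 7.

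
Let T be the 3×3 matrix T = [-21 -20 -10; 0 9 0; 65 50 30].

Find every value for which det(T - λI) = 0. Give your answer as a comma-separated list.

Compute the characteristic polynomial p(lambda) = det(lambda·I - T).
Expanding along the first row, p(lambda) = lambda^3 - 18·lambda^2 + 101·lambda - 180.
Try lambda = 4: p(4) = 0, so 4 is a root.
Factor out (lambda - 4): p(lambda) = (lambda - 4)·(lambda^2 - 14·lambda + 45).
The quadratic factors as (lambda - 5)·(lambda - 9).
Eigenvalues: 4, 5, 9.

4, 5, 9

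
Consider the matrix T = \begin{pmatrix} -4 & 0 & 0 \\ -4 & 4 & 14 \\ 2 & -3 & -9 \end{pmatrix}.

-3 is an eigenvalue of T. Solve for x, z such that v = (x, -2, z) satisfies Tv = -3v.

0, 1

We need (T + 3I)v = 0.
T + 3I = [[-1, 0, 0], [-4, 7, 14], [2, -3, -6]].
Row 1: (-1)·x + (0)·-2 + (0)·z = 0
Row 2: (-4)·x + (7)·-2 + (14)·z = 0
Row 3: (2)·x + (-3)·-2 + (-6)·z = 0
Solving gives x = 0, z = 1.
Check: T·(0, -2, 1) = (0, 6, -3) = -3·(0, -2, 1).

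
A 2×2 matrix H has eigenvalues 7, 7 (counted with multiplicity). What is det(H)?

49

det(H) is the product of the eigenvalues: (7) · (7) = 49.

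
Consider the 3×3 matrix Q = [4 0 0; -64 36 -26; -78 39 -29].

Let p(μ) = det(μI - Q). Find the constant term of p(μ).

120

p(μ) = μ^3 - 11μ^2 - 2μ + 120.
The constant term is 120.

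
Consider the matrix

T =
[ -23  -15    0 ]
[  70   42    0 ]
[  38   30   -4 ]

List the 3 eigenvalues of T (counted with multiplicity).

Set up det(rI - T) = 0.
Cofactor expansion gives p(r) = r^3 - 15r^2 + 8r + 336.
Try r = -4: p(-4) = 0, so -4 is a root.
Dividing by (r + 4) leaves r^2 - 19r + 84.
The quadratic factors as (r - 7)·(r - 12).
Eigenvalues: -4, 7, 12.

-4, 7, 12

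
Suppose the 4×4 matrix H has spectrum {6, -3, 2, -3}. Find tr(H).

2

trace(H) is the sum of the eigenvalues: (6) + (-3) + (2) + (-3) = 2.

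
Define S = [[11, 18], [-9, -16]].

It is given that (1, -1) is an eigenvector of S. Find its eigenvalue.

-7

Compute Sv: S·(1, -1) = (-7, 7).
Since Sv = λv, compare component 1: -7 = λ·1, so λ = -7.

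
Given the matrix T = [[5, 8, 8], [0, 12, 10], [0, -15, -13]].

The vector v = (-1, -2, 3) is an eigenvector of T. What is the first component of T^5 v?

243

First find the eigenvalue: Tv = (3, 6, -9) = -3·(-1, -2, 3), so λ = -3.
Then T^5 v = λ^5·v = (-3)^5·(-1, -2, 3) = -243·(-1, -2, 3) = (243, 486, -729).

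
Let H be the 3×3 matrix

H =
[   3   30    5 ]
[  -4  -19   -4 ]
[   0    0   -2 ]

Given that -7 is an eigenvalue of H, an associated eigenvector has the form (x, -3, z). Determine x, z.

We need (H + 7I)v = 0.
H + 7I = [[10, 30, 5], [-4, -12, -4], [0, 0, 5]].
Row 1: (10)·x + (30)·-3 + (5)·z = 0
Row 2: (-4)·x + (-12)·-3 + (-4)·z = 0
Row 3: (0)·x + (0)·-3 + (5)·z = 0
Solving gives x = 9, z = 0.
Check: H·(9, -3, 0) = (-63, 21, 0) = -7·(9, -3, 0).

9, 0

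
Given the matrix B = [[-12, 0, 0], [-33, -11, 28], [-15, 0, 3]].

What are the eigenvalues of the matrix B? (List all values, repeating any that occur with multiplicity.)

-12, -11, 3

Set up det(μI - B) = 0.
Cofactor expansion gives p(μ) = μ^3 + 20μ^2 + 63μ - 396.
Try μ = 3: p(3) = 0, so 3 is a root.
Factor out (μ - 3): p(μ) = (μ - 3)·(μ^2 + 23μ + 132).
The quadratic factors as (μ + 12)·(μ + 11).
Eigenvalues: -12, -11, 3.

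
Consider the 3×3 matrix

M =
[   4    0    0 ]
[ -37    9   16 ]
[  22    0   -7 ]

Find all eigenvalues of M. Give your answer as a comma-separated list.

Compute the characteristic polynomial p(λ) = det(λI - M).
Expanding along the first row, p(λ) = λ^3 - 6λ^2 - 55λ + 252.
Rational-root test: λ = -7 gives p(-7) = 0.
Factor out (λ + 7): p(λ) = (λ + 7)·(λ^2 - 13λ + 36).
The quadratic factors as (λ - 4)·(λ - 9).
Eigenvalues: -7, 4, 9.

-7, 4, 9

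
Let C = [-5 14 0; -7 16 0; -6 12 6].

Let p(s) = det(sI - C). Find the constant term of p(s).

-108

p(s) = s^3 - 17s^2 + 84s - 108.
The constant term is -108.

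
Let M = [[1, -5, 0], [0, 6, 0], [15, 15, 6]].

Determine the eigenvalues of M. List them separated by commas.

1, 6, 6

Compute the characteristic polynomial p(lambda) = det(lambda·I - M).
Expanding the 3×3 determinant: p(lambda) = lambda^3 - 13·lambda^2 + 48·lambda - 36.
Since p(6) = 0, lambda = 6 is a root.
Factor out (lambda - 6): p(lambda) = (lambda - 6)·(lambda^2 - 7·lambda + 6).
The quadratic factors as (lambda - 1)·(lambda - 6).
Eigenvalues: 1, 6, 6.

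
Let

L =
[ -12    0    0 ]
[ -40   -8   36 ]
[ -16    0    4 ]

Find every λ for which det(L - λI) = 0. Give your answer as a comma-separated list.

Set up det(lambda·I - L) = 0.
Expanding along the first row, p(lambda) = lambda^3 + 16·lambda^2 + 16·lambda - 384.
Try lambda = 4: p(4) = 0, so 4 is a root.
Dividing by (lambda - 4) leaves lambda^2 + 20·lambda + 96.
The quadratic factors as (lambda + 12)·(lambda + 8).
Eigenvalues: -12, -8, 4.

-12, -8, 4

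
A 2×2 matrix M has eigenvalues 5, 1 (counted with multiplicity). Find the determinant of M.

5

det(M) is the product of the eigenvalues: (5) · (1) = 5.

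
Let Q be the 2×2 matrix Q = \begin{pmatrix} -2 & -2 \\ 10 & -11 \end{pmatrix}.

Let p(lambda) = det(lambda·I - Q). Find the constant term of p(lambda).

42

p(lambda) = lambda^2 + 13·lambda + 42.
The constant term is 42.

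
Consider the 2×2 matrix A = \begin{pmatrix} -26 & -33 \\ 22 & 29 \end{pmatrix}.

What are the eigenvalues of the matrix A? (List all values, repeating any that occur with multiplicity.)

det(A - tI) = (-26 - t)(29 - t) - (-33)·(22) = t^2 - 3t - 28.
This factors as (t + 4)·(t - 7) = 0.
Eigenvalues: -4, 7.

-4, 7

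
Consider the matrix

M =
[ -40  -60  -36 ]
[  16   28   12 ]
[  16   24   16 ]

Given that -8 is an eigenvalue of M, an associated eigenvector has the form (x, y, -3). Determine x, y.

We need (M + 8I)v = 0.
M + 8I = [[-32, -60, -36], [16, 36, 12], [16, 24, 24]].
Row 1: (-32)·x + (-60)·y + (-36)·-3 = 0
Row 2: (16)·x + (36)·y + (12)·-3 = 0
Row 3: (16)·x + (24)·y + (24)·-3 = 0
Solving gives x = 9, y = -3.
Check: M·(9, -3, -3) = (-72, 24, 24) = -8·(9, -3, -3).

9, -3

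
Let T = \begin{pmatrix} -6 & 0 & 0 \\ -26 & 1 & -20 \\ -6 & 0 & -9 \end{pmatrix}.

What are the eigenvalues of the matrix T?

The characteristic polynomial is p(t) = det(tI - T).
Expanding the 3×3 determinant: p(t) = t^3 + 14t^2 + 39t - 54.
Since p(1) = 0, t = 1 is a root.
Factor out (t - 1): p(t) = (t - 1)·(t^2 + 15t + 54).
The quadratic factors as (t + 9)·(t + 6).
Eigenvalues: -9, -6, 1.

-9, -6, 1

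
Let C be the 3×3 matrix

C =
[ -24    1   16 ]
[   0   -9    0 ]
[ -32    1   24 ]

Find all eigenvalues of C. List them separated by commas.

Set up det(λI - C) = 0.
Expanding along the first row, p(λ) = λ^3 + 9λ^2 - 64λ - 576.
Since p(-8) = 0, λ = -8 is a root.
Factor out (λ + 8): p(λ) = (λ + 8)·(λ^2 + λ - 72).
The quadratic factors as (λ + 9)·(λ - 8).
Eigenvalues: -9, -8, 8.

-9, -8, 8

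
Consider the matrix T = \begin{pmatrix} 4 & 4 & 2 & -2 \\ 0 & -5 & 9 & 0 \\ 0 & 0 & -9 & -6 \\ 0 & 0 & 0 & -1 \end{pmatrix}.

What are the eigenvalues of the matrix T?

T is upper triangular, so its eigenvalues are the diagonal entries.
Diagonal: 4, -5, -9, -1.

-9, -5, -1, 4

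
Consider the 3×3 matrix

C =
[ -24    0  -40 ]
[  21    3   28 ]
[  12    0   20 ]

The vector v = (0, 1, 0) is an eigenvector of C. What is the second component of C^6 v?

First find the eigenvalue: Cv = (0, 3, 0) = 3·(0, 1, 0), so λ = 3.
Then C^6 v = λ^6·v = 3^6·(0, 1, 0) = 729·(0, 1, 0) = (0, 729, 0).

729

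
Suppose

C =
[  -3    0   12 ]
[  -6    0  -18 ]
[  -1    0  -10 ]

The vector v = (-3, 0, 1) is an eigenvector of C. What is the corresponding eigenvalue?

-7

Compute Cv: C·(-3, 0, 1) = (21, 0, -7).
Since Cv = λv, compare component 1: 21 = λ·-3, so λ = -7.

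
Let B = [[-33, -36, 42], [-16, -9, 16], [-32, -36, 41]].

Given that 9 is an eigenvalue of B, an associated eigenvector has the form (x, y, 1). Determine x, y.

1, 0

We need (B - 9I)v = 0.
B - 9I = [[-42, -36, 42], [-16, -18, 16], [-32, -36, 32]].
Row 1: (-42)·x + (-36)·y + (42)·1 = 0
Row 2: (-16)·x + (-18)·y + (16)·1 = 0
Row 3: (-32)·x + (-36)·y + (32)·1 = 0
Solving gives x = 1, y = 0.
Check: B·(1, 0, 1) = (9, 0, 9) = 9·(1, 0, 1).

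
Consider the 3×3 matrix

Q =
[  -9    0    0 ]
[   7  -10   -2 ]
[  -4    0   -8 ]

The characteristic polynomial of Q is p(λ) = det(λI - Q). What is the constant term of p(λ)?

p(λ) = λ^3 + 27λ^2 + 242λ + 720.
The constant term is 720.

720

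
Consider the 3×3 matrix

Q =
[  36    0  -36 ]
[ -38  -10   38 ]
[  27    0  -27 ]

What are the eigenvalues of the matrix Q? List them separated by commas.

-10, 0, 9

The characteristic polynomial is p(r) = det(rI - Q).
Expanding the 3×3 determinant: p(r) = r^3 + r^2 - 90r.
Since p(-10) = 0, r = -10 is a root.
Dividing by (r + 10) leaves r^2 - 9r.
The quadratic factors as r·(r - 9).
Eigenvalues: -10, 0, 9.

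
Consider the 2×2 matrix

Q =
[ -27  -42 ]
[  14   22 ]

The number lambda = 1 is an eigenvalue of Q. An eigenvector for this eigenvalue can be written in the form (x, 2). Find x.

-3

We need (Q - 1I)v = 0.
Q - 1I = [[-28, -42], [14, 21]].
Row 1: (-28)·x + (-42)·2 = 0
Row 2: (14)·x + (21)·2 = 0
Solving gives x = -3.
Check: Q·(-3, 2) = (-3, 2) = 1·(-3, 2).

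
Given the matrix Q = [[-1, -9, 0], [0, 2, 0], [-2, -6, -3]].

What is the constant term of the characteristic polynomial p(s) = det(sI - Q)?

-6

p(0) = det(0·I − Q) = det(−Q) = (−1)^3·det(Q).
det(Q) = 6, so p(0) = -6.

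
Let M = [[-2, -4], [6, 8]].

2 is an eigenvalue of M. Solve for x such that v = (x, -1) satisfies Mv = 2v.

We need (M - 2I)v = 0.
M - 2I = [[-4, -4], [6, 6]].
Row 1: (-4)·x + (-4)·-1 = 0
Row 2: (6)·x + (6)·-1 = 0
Solving gives x = 1.
Check: M·(1, -1) = (2, -2) = 2·(1, -1).

1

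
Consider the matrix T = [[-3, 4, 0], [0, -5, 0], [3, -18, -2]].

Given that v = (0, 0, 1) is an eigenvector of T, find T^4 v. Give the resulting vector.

(0, 0, 16)

First find the eigenvalue: Tv = (0, 0, -2) = -2·(0, 0, 1), so λ = -2.
Then T^4 v = λ^4·v = (-2)^4·(0, 0, 1) = 16·(0, 0, 1) = (0, 0, 16).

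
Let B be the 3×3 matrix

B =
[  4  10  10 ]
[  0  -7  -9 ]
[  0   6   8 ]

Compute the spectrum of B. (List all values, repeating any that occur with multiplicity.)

Set up det(rI - B) = 0.
Cofactor expansion gives p(r) = r^3 - 5r^2 + 2r + 8.
Since p(-1) = 0, r = -1 is a root.
Factor out (r + 1): p(r) = (r + 1)·(r^2 - 6r + 8).
The quadratic factors as (r - 2)·(r - 4).
Eigenvalues: -1, 2, 4.

-1, 2, 4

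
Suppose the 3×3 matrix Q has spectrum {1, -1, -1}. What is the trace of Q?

-1

trace(Q) is the sum of the eigenvalues: (1) + (-1) + (-1) = -1.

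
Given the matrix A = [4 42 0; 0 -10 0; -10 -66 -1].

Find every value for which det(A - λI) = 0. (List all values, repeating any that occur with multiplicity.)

-10, -1, 4

The characteristic polynomial is p(μ) = det(μI - A).
Expanding along the first row, p(μ) = μ^3 + 7μ^2 - 34μ - 40.
Since p(4) = 0, μ = 4 is a root.
Dividing by (μ - 4) leaves μ^2 + 11μ + 10.
The quadratic factors as (μ + 10)·(μ + 1).
Eigenvalues: -10, -1, 4.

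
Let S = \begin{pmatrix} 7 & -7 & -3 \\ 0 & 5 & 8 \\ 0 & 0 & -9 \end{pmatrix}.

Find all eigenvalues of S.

-9, 5, 7

S is upper triangular, so its eigenvalues are the diagonal entries.
Diagonal: 7, 5, -9.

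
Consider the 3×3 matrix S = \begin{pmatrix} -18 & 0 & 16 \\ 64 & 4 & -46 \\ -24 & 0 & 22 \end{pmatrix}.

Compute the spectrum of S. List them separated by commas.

-2, 4, 6

Set up det(sI - S) = 0.
Expanding the 3×3 determinant: p(s) = s^3 - 8s^2 + 4s + 48.
Since p(-2) = 0, s = -2 is a root.
Dividing by (s + 2) leaves s^2 - 10s + 24.
The quadratic factors as (s - 4)·(s - 6).
Eigenvalues: -2, 4, 6.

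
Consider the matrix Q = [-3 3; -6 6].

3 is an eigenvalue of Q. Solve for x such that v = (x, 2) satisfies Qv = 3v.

We need (Q - 3I)v = 0.
Q - 3I = [[-6, 3], [-6, 3]].
Row 1: (-6)·x + (3)·2 = 0
Row 2: (-6)·x + (3)·2 = 0
Solving gives x = 1.
Check: Q·(1, 2) = (3, 6) = 3·(1, 2).

1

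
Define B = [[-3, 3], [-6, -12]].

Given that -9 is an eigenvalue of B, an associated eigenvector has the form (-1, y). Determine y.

2

We need (B + 9I)v = 0.
B + 9I = [[6, 3], [-6, -3]].
Row 1: (6)·-1 + (3)·y = 0
Row 2: (-6)·-1 + (-3)·y = 0
Solving gives y = 2.
Check: B·(-1, 2) = (9, -18) = -9·(-1, 2).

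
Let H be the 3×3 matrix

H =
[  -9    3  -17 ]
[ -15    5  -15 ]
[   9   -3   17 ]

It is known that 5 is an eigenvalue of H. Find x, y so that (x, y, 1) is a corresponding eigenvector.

We need (H - 5I)v = 0.
H - 5I = [[-14, 3, -17], [-15, 0, -15], [9, -3, 12]].
Row 1: (-14)·x + (3)·y + (-17)·1 = 0
Row 2: (-15)·x + (0)·y + (-15)·1 = 0
Row 3: (9)·x + (-3)·y + (12)·1 = 0
Solving gives x = -1, y = 1.
Check: H·(-1, 1, 1) = (-5, 5, 5) = 5·(-1, 1, 1).

-1, 1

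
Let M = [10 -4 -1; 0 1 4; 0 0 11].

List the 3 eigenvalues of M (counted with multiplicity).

1, 10, 11

M is upper triangular, so its eigenvalues are the diagonal entries.
Diagonal: 10, 1, 11.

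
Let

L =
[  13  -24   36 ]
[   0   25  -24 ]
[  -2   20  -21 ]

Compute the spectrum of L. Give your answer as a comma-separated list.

1, 7, 9

Set up det(λI - L) = 0.
Expanding along the first row, p(λ) = λ^3 - 17λ^2 + 79λ - 63.
Rational-root test: λ = 7 gives p(7) = 0.
Dividing by (λ - 7) leaves λ^2 - 10λ + 9.
The quadratic factors as (λ - 1)·(λ - 9).
Eigenvalues: 1, 7, 9.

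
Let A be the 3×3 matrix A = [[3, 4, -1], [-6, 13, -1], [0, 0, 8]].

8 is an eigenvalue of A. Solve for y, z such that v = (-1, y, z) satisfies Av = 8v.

-1, 1

We need (A - 8I)v = 0.
A - 8I = [[-5, 4, -1], [-6, 5, -1], [0, 0, 0]].
Row 1: (-5)·-1 + (4)·y + (-1)·z = 0
Row 2: (-6)·-1 + (5)·y + (-1)·z = 0
Row 3: (0)·-1 + (0)·y + (0)·z = 0
Solving gives y = -1, z = 1.
Check: A·(-1, -1, 1) = (-8, -8, 8) = 8·(-1, -1, 1).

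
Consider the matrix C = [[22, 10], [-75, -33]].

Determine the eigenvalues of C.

-8, -3

det(C - tI) = (22 - t)(-33 - t) - (10)·(-75) = t^2 + 11t + 24.
This factors as (t + 8)·(t + 3) = 0.
Eigenvalues: -8, -3.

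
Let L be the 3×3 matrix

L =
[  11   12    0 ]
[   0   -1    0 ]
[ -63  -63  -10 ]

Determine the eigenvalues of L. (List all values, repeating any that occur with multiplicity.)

The characteristic polynomial is p(λ) = det(λI - L).
Expanding the 3×3 determinant: p(λ) = λ^3 - 111λ - 110.
Rational-root test: λ = -1 gives p(-1) = 0.
Dividing by (λ + 1) leaves λ^2 - λ - 110.
The quadratic factors as (λ + 10)·(λ - 11).
Eigenvalues: -10, -1, 11.

-10, -1, 11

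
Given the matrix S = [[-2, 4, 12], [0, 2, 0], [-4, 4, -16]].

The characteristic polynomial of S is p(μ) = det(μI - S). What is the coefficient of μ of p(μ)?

44

p(μ) = μ^3 + 16μ^2 + 44μ - 160.
The coefficient of μ is 44.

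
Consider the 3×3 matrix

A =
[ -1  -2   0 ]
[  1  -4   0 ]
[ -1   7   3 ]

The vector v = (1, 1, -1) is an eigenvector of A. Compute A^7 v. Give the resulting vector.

First find the eigenvalue: Av = (-3, -3, 3) = -3·(1, 1, -1), so λ = -3.
Then A^7 v = λ^7·v = (-3)^7·(1, 1, -1) = -2187·(1, 1, -1) = (-2187, -2187, 2187).

(-2187, -2187, 2187)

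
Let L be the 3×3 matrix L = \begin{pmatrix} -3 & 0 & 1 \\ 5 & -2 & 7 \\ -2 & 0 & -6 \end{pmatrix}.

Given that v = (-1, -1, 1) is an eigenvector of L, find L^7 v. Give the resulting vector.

First find the eigenvalue: Lv = (4, 4, -4) = -4·(-1, -1, 1), so λ = -4.
Then L^7 v = λ^7·v = (-4)^7·(-1, -1, 1) = -16384·(-1, -1, 1) = (16384, 16384, -16384).

(16384, 16384, -16384)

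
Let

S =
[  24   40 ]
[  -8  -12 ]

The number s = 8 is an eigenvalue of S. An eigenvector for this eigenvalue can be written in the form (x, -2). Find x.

We need (S - 8I)v = 0.
S - 8I = [[16, 40], [-8, -20]].
Row 1: (16)·x + (40)·-2 = 0
Row 2: (-8)·x + (-20)·-2 = 0
Solving gives x = 5.
Check: S·(5, -2) = (40, -16) = 8·(5, -2).

5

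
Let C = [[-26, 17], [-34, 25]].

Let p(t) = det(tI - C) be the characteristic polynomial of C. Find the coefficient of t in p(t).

The coefficient of t of det(tI - C) is −trace(C).
trace(C) = (-26) + (25) = -1, so the coefficient is 1.

1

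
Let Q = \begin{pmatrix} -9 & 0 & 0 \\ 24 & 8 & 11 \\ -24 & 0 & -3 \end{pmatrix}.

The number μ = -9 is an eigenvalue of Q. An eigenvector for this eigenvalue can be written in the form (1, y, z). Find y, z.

-4, 4

We need (Q + 9I)v = 0.
Q + 9I = [[0, 0, 0], [24, 17, 11], [-24, 0, 6]].
Row 1: (0)·1 + (0)·y + (0)·z = 0
Row 2: (24)·1 + (17)·y + (11)·z = 0
Row 3: (-24)·1 + (0)·y + (6)·z = 0
Solving gives y = -4, z = 4.
Check: Q·(1, -4, 4) = (-9, 36, -36) = -9·(1, -4, 4).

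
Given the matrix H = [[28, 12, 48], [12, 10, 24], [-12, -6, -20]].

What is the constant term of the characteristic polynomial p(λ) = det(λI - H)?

-160

p(0) = det(0·I − H) = det(−H) = (−1)^3·det(H).
det(H) = 160, so p(0) = -160.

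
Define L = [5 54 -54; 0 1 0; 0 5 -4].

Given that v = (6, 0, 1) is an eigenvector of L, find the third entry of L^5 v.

First find the eigenvalue: Lv = (-24, 0, -4) = -4·(6, 0, 1), so λ = -4.
Then L^5 v = λ^5·v = (-4)^5·(6, 0, 1) = -1024·(6, 0, 1) = (-6144, 0, -1024).

-1024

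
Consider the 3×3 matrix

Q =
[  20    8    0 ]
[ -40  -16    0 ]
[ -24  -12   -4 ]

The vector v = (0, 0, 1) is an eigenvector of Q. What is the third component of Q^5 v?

-1024

First find the eigenvalue: Qv = (0, 0, -4) = -4·(0, 0, 1), so λ = -4.
Then Q^5 v = λ^5·v = (-4)^5·(0, 0, 1) = -1024·(0, 0, 1) = (0, 0, -1024).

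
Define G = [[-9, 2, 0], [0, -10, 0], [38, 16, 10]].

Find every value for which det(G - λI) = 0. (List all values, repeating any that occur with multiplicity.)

-10, -9, 10

Set up det(sI - G) = 0.
Cofactor expansion gives p(s) = s^3 + 9s^2 - 100s - 900.
Since p(10) = 0, s = 10 is a root.
Factor out (s - 10): p(s) = (s - 10)·(s^2 + 19s + 90).
The quadratic factors as (s + 10)·(s + 9).
Eigenvalues: -10, -9, 10.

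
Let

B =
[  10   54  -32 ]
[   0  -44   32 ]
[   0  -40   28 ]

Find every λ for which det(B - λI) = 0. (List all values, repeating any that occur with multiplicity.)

Compute the characteristic polynomial p(s) = det(sI - B).
Expanding the 3×3 determinant: p(s) = s^3 + 6s^2 - 112s - 480.
Since p(-4) = 0, s = -4 is a root.
Factor out (s + 4): p(s) = (s + 4)·(s^2 + 2s - 120).
The quadratic factors as (s + 12)·(s - 10).
Eigenvalues: -12, -4, 10.

-12, -4, 10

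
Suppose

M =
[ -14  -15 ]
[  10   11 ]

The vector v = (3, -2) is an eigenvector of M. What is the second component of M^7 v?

32768

First find the eigenvalue: Mv = (-12, 8) = -4·(3, -2), so λ = -4.
Then M^7 v = λ^7·v = (-4)^7·(3, -2) = -16384·(3, -2) = (-49152, 32768).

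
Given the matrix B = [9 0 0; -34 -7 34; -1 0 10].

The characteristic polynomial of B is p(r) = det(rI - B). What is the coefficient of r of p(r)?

p(r) = r^3 - 12r^2 - 43r + 630.
The coefficient of r is -43.

-43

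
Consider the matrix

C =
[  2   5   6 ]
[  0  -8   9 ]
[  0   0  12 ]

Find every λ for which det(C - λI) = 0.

C is upper triangular, so its eigenvalues are the diagonal entries.
Diagonal: 2, -8, 12.

-8, 2, 12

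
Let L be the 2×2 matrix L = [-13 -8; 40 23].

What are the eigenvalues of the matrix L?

3, 7

det(L - lambda·I) = (-13 - lambda)(23 - lambda) - (-8)·(40) = lambda^2 - 10·lambda + 21.
This factors as (lambda - 3)·(lambda - 7) = 0.
Eigenvalues: 3, 7.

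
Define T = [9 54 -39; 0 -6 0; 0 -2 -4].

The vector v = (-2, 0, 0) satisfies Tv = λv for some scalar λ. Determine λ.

Compute Tv: T·(-2, 0, 0) = (-18, 0, 0).
Since Tv = λv, compare component 1: -18 = λ·-2, so λ = 9.

9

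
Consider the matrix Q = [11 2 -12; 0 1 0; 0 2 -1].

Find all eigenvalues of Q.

Compute the characteristic polynomial p(r) = det(rI - Q).
Expanding the 3×3 determinant: p(r) = r^3 - 11r^2 - r + 11.
Since p(1) = 0, r = 1 is a root.
Dividing by (r - 1) leaves r^2 - 10r - 11.
The quadratic factors as (r + 1)·(r - 11).
Eigenvalues: -1, 1, 11.

-1, 1, 11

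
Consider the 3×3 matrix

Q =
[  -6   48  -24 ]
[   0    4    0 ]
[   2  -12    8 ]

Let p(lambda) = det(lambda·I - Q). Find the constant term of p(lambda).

0

p(lambda) = lambda^3 - 6·lambda^2 + 8·lambda.
The constant term is 0.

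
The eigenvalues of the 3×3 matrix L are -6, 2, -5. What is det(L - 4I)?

If L has eigenvalues -6, 2, -5, then L - 4I has eigenvalues -10, -2, -9.
det(L - 4I) = (-10) · (-2) · (-9) = -180.

-180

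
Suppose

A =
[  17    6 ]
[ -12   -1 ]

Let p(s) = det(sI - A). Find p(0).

p(0) = det(0·I − A) = det(−A) = (−1)^2·det(A).
det(A) = 55, so p(0) = 55.

55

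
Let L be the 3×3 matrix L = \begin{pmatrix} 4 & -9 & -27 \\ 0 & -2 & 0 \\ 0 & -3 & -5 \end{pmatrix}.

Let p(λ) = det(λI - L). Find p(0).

-40

p(0) = det(0·I − L) = det(−L) = (−1)^3·det(L).
det(L) = 40, so p(0) = -40.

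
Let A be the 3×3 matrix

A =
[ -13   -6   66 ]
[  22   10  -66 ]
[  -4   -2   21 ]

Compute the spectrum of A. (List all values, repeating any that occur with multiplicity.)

Set up det(λI - A) = 0.
Expanding along the first row, p(λ) = λ^3 - 18λ^2 + 71λ + 90.
Since p(9) = 0, λ = 9 is a root.
Dividing by (λ - 9) leaves λ^2 - 9λ - 10.
The quadratic factors as (λ + 1)·(λ - 10).
Eigenvalues: -1, 9, 10.

-1, 9, 10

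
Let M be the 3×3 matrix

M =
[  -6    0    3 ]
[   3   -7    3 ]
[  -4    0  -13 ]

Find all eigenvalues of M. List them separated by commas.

-10, -9, -7

The characteristic polynomial is p(t) = det(tI - M).
Expanding along the first row, p(t) = t^3 + 26t^2 + 223t + 630.
Since p(-9) = 0, t = -9 is a root.
Dividing by (t + 9) leaves t^2 + 17t + 70.
The quadratic factors as (t + 10)·(t + 7).
Eigenvalues: -10, -9, -7.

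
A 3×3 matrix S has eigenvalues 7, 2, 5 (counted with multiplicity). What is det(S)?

70

det(S) is the product of the eigenvalues: (7) · (2) · (5) = 70.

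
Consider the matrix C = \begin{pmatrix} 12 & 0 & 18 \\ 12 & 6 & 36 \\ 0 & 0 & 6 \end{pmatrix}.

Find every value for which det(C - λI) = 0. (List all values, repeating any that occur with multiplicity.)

6, 6, 12

Set up det(tI - C) = 0.
Cofactor expansion gives p(t) = t^3 - 24t^2 + 180t - 432.
Since p(12) = 0, t = 12 is a root.
Factor out (t - 12): p(t) = (t - 12)·(t^2 - 12t + 36).
The quadratic factor is (t - 6)^2.
Eigenvalues: 6, 6, 12.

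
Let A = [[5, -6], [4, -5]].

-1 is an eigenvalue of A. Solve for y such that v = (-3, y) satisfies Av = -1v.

We need (A + 1I)v = 0.
A + 1I = [[6, -6], [4, -4]].
Row 1: (6)·-3 + (-6)·y = 0
Row 2: (4)·-3 + (-4)·y = 0
Solving gives y = -3.
Check: A·(-3, -3) = (3, 3) = -1·(-3, -3).

-3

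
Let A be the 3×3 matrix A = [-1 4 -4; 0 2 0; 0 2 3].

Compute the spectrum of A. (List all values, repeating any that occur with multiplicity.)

Set up det(tI - A) = 0.
Expanding the 3×3 determinant: p(t) = t^3 - 4t^2 + t + 6.
Rational-root test: t = 3 gives p(3) = 0.
Dividing by (t - 3) leaves t^2 - t - 2.
The quadratic factors as (t + 1)·(t - 2).
Eigenvalues: -1, 2, 3.

-1, 2, 3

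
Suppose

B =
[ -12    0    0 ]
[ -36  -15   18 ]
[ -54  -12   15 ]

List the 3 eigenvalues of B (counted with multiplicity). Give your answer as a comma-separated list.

-12, -3, 3

Set up det(λI - B) = 0.
Expanding the 3×3 determinant: p(λ) = λ^3 + 12λ^2 - 9λ - 108.
Since p(-12) = 0, λ = -12 is a root.
Dividing by (λ + 12) leaves λ^2 - 9.
The quadratic factors as (λ + 3)·(λ - 3).
Eigenvalues: -12, -3, 3.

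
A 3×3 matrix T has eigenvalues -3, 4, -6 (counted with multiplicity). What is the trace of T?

-5

trace(T) is the sum of the eigenvalues: (-3) + (4) + (-6) = -5.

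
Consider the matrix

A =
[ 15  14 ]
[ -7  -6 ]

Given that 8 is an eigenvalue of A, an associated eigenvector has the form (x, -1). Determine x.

We need (A - 8I)v = 0.
A - 8I = [[7, 14], [-7, -14]].
Row 1: (7)·x + (14)·-1 = 0
Row 2: (-7)·x + (-14)·-1 = 0
Solving gives x = 2.
Check: A·(2, -1) = (16, -8) = 8·(2, -1).

2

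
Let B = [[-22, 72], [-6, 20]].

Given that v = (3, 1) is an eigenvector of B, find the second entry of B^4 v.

First find the eigenvalue: Bv = (6, 2) = 2·(3, 1), so λ = 2.
Then B^4 v = λ^4·v = 2^4·(3, 1) = 16·(3, 1) = (48, 16).

16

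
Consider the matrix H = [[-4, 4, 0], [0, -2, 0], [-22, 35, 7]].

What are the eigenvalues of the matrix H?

-4, -2, 7

Set up det(tI - H) = 0.
Expanding the 3×3 determinant: p(t) = t^3 - t^2 - 34t - 56.
Try t = -4: p(-4) = 0, so -4 is a root.
Dividing by (t + 4) leaves t^2 - 5t - 14.
The quadratic factors as (t + 2)·(t - 7).
Eigenvalues: -4, -2, 7.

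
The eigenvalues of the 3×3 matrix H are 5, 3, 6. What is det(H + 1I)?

168

If H has eigenvalues 5, 3, 6, then H + 1I has eigenvalues 6, 4, 7.
det(H + 1I) = (6) · (4) · (7) = 168.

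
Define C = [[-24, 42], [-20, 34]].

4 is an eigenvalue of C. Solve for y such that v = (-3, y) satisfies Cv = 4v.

We need (C - 4I)v = 0.
C - 4I = [[-28, 42], [-20, 30]].
Row 1: (-28)·-3 + (42)·y = 0
Row 2: (-20)·-3 + (30)·y = 0
Solving gives y = -2.
Check: C·(-3, -2) = (-12, -8) = 4·(-3, -2).

-2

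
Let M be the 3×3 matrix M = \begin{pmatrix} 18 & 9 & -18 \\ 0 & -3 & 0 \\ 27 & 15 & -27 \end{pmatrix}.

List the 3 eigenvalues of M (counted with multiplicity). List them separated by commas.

-9, -3, 0

Compute the characteristic polynomial p(λ) = det(λI - M).
Expanding the 3×3 determinant: p(λ) = λ^3 + 12λ^2 + 27λ.
Since p(-9) = 0, λ = -9 is a root.
Factor out (λ + 9): p(λ) = (λ + 9)·(λ^2 + 3λ).
The quadratic factors as (λ + 3)·λ.
Eigenvalues: -9, -3, 0.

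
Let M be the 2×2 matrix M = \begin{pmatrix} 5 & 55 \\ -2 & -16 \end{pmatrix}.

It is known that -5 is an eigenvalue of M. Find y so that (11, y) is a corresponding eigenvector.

We need (M + 5I)v = 0.
M + 5I = [[10, 55], [-2, -11]].
Row 1: (10)·11 + (55)·y = 0
Row 2: (-2)·11 + (-11)·y = 0
Solving gives y = -2.
Check: M·(11, -2) = (-55, 10) = -5·(11, -2).

-2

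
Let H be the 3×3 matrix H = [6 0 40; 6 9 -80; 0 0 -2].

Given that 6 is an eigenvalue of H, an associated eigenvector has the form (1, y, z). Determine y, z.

-2, 0

We need (H - 6I)v = 0.
H - 6I = [[0, 0, 40], [6, 3, -80], [0, 0, -8]].
Row 1: (0)·1 + (0)·y + (40)·z = 0
Row 2: (6)·1 + (3)·y + (-80)·z = 0
Row 3: (0)·1 + (0)·y + (-8)·z = 0
Solving gives y = -2, z = 0.
Check: H·(1, -2, 0) = (6, -12, 0) = 6·(1, -2, 0).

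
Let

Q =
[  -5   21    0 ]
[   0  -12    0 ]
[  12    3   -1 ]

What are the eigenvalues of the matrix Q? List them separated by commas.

The characteristic polynomial is p(λ) = det(λI - Q).
Expanding along the first row, p(λ) = λ^3 + 18λ^2 + 77λ + 60.
Try λ = -5: p(-5) = 0, so -5 is a root.
Dividing by (λ + 5) leaves λ^2 + 13λ + 12.
The quadratic factors as (λ + 12)·(λ + 1).
Eigenvalues: -12, -5, -1.

-12, -5, -1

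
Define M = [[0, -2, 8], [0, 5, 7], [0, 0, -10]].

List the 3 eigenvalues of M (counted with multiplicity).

M is upper triangular, so its eigenvalues are the diagonal entries.
Diagonal: 0, 5, -10.

-10, 0, 5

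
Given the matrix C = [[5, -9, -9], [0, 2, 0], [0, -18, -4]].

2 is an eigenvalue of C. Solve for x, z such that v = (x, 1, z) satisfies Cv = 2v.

-6, -3

We need (C - 2I)v = 0.
C - 2I = [[3, -9, -9], [0, 0, 0], [0, -18, -6]].
Row 1: (3)·x + (-9)·1 + (-9)·z = 0
Row 2: (0)·x + (0)·1 + (0)·z = 0
Row 3: (0)·x + (-18)·1 + (-6)·z = 0
Solving gives x = -6, z = -3.
Check: C·(-6, 1, -3) = (-12, 2, -6) = 2·(-6, 1, -3).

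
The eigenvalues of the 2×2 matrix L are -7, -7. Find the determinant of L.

49

det(L) is the product of the eigenvalues: (-7) · (-7) = 49.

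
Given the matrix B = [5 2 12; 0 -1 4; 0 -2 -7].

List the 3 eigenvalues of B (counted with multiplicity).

-5, -3, 5

Compute the characteristic polynomial p(μ) = det(μI - B).
Expanding the 3×3 determinant: p(μ) = μ^3 + 3μ^2 - 25μ - 75.
Try μ = 5: p(5) = 0, so 5 is a root.
Dividing by (μ - 5) leaves μ^2 + 8μ + 15.
The quadratic factors as (μ + 5)·(μ + 3).
Eigenvalues: -5, -3, 5.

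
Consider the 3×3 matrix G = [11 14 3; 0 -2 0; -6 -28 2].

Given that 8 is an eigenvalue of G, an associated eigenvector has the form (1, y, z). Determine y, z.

We need (G - 8I)v = 0.
G - 8I = [[3, 14, 3], [0, -10, 0], [-6, -28, -6]].
Row 1: (3)·1 + (14)·y + (3)·z = 0
Row 2: (0)·1 + (-10)·y + (0)·z = 0
Row 3: (-6)·1 + (-28)·y + (-6)·z = 0
Solving gives y = 0, z = -1.
Check: G·(1, 0, -1) = (8, 0, -8) = 8·(1, 0, -1).

0, -1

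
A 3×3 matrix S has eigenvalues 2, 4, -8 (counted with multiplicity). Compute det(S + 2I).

-144

If S has eigenvalues 2, 4, -8, then S + 2I has eigenvalues 4, 6, -6.
det(S + 2I) = (4) · (6) · (-6) = -144.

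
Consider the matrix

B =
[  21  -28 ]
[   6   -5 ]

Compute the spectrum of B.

det(B - rI) = (21 - r)(-5 - r) - (-28)·(6) = r^2 - 16r + 63.
This factors as (r - 7)·(r - 9) = 0.
Eigenvalues: 7, 9.

7, 9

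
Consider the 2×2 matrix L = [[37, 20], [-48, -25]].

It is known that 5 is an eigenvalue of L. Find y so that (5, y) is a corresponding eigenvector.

We need (L - 5I)v = 0.
L - 5I = [[32, 20], [-48, -30]].
Row 1: (32)·5 + (20)·y = 0
Row 2: (-48)·5 + (-30)·y = 0
Solving gives y = -8.
Check: L·(5, -8) = (25, -40) = 5·(5, -8).

-8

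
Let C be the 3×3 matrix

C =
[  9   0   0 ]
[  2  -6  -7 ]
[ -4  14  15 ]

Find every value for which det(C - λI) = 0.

1, 8, 9

Set up det(tI - C) = 0.
Expanding the 3×3 determinant: p(t) = t^3 - 18t^2 + 89t - 72.
Rational-root test: t = 8 gives p(8) = 0.
Dividing by (t - 8) leaves t^2 - 10t + 9.
The quadratic factors as (t - 1)·(t - 9).
Eigenvalues: 1, 8, 9.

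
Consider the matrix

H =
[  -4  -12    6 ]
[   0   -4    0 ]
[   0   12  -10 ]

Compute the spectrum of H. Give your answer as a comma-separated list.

Set up det(λI - H) = 0.
Expanding along the first row, p(λ) = λ^3 + 18λ^2 + 96λ + 160.
Since p(-10) = 0, λ = -10 is a root.
Factor out (λ + 10): p(λ) = (λ + 10)·(λ^2 + 8λ + 16).
The quadratic factor is (λ + 4)^2.
Eigenvalues: -10, -4, -4.

-10, -4, -4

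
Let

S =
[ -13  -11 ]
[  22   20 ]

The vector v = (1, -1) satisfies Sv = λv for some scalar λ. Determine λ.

Compute Sv: S·(1, -1) = (-2, 2).
Since Sv = λv, compare component 1: -2 = λ·1, so λ = -2.

-2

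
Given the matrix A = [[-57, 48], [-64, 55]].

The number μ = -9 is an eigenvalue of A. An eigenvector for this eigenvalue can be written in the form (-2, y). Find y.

We need (A + 9I)v = 0.
A + 9I = [[-48, 48], [-64, 64]].
Row 1: (-48)·-2 + (48)·y = 0
Row 2: (-64)·-2 + (64)·y = 0
Solving gives y = -2.
Check: A·(-2, -2) = (18, 18) = -9·(-2, -2).

-2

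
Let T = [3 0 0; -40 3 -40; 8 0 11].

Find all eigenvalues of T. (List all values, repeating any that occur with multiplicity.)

Compute the characteristic polynomial p(μ) = det(μI - T).
Expanding along the first row, p(μ) = μ^3 - 17μ^2 + 75μ - 99.
Rational-root test: μ = 11 gives p(11) = 0.
Dividing by (μ - 11) leaves μ^2 - 6μ + 9.
The quadratic factor is (μ - 3)^2.
Eigenvalues: 3, 3, 11.

3, 3, 11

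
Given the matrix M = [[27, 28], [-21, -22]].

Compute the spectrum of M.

-1, 6

det(M - rI) = (27 - r)(-22 - r) - (28)·(-21) = r^2 - 5r - 6.
This factors as (r + 1)·(r - 6) = 0.
Eigenvalues: -1, 6.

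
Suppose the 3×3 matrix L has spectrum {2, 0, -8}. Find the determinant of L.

0

det(L) is the product of the eigenvalues: (2) · (0) · (-8) = 0.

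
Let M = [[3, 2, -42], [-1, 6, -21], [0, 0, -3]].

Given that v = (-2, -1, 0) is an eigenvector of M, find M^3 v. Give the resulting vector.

First find the eigenvalue: Mv = (-8, -4, 0) = 4·(-2, -1, 0), so λ = 4.
Then M^3 v = λ^3·v = 4^3·(-2, -1, 0) = 64·(-2, -1, 0) = (-128, -64, 0).

(-128, -64, 0)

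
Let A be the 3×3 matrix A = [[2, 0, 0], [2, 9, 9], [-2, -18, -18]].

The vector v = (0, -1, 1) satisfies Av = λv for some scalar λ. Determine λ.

Compute Av: A·(0, -1, 1) = (0, 0, 0).
Since Av = λv, compare component 2: 0 = λ·-1, so λ = 0.

0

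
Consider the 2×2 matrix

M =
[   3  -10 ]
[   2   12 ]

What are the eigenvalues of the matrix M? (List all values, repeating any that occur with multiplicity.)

7, 8

det(M - rI) = (3 - r)(12 - r) - (-10)·(2) = r^2 - 15r + 56.
This factors as (r - 7)·(r - 8) = 0.
Eigenvalues: 7, 8.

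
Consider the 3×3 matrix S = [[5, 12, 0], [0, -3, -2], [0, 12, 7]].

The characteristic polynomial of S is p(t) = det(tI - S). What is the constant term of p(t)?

p(t) = t^3 - 9t^2 + 23t - 15.
The constant term is -15.

-15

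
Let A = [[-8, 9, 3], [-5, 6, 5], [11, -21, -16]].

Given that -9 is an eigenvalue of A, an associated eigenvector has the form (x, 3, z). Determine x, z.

We need (A + 9I)v = 0.
A + 9I = [[1, 9, 3], [-5, 15, 5], [11, -21, -7]].
Row 1: (1)·x + (9)·3 + (3)·z = 0
Row 2: (-5)·x + (15)·3 + (5)·z = 0
Row 3: (11)·x + (-21)·3 + (-7)·z = 0
Solving gives x = 0, z = -9.
Check: A·(0, 3, -9) = (0, -27, 81) = -9·(0, 3, -9).

0, -9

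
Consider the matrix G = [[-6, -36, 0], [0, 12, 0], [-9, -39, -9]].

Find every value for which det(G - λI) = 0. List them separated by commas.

Compute the characteristic polynomial p(r) = det(rI - G).
Cofactor expansion gives p(r) = r^3 + 3r^2 - 126r - 648.
Try r = -6: p(-6) = 0, so -6 is a root.
Dividing by (r + 6) leaves r^2 - 3r - 108.
The quadratic factors as (r + 9)·(r - 12).
Eigenvalues: -9, -6, 12.

-9, -6, 12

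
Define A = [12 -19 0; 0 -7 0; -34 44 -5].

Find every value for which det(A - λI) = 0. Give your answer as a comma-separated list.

The characteristic polynomial is p(s) = det(sI - A).
Expanding the 3×3 determinant: p(s) = s^3 - 109s - 420.
Try s = -5: p(-5) = 0, so -5 is a root.
Factor out (s + 5): p(s) = (s + 5)·(s^2 - 5s - 84).
The quadratic factors as (s + 7)·(s - 12).
Eigenvalues: -7, -5, 12.

-7, -5, 12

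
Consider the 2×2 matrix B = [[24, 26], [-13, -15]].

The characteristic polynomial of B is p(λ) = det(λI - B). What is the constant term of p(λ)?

-22

p(λ) = λ^2 - 9λ - 22.
The constant term is -22.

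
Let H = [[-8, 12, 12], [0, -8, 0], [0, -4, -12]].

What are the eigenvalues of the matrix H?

Set up det(λI - H) = 0.
Cofactor expansion gives p(λ) = λ^3 + 28λ^2 + 256λ + 768.
Since p(-12) = 0, λ = -12 is a root.
Dividing by (λ + 12) leaves λ^2 + 16λ + 64.
The quadratic factor is (λ + 8)^2.
Eigenvalues: -12, -8, -8.

-12, -8, -8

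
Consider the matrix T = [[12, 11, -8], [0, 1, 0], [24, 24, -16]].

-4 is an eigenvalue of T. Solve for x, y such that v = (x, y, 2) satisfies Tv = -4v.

We need (T + 4I)v = 0.
T + 4I = [[16, 11, -8], [0, 5, 0], [24, 24, -12]].
Row 1: (16)·x + (11)·y + (-8)·2 = 0
Row 2: (0)·x + (5)·y + (0)·2 = 0
Row 3: (24)·x + (24)·y + (-12)·2 = 0
Solving gives x = 1, y = 0.
Check: T·(1, 0, 2) = (-4, 0, -8) = -4·(1, 0, 2).

1, 0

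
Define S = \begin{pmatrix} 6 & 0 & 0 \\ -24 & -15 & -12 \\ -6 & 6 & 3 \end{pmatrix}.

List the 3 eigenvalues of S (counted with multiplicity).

The characteristic polynomial is p(r) = det(rI - S).
Expanding the 3×3 determinant: p(r) = r^3 + 6r^2 - 45r - 162.
Rational-root test: r = -9 gives p(-9) = 0.
Factor out (r + 9): p(r) = (r + 9)·(r^2 - 3r - 18).
The quadratic factors as (r + 3)·(r - 6).
Eigenvalues: -9, -3, 6.

-9, -3, 6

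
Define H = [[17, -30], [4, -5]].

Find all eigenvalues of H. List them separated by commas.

5, 7

det(H - λI) = (17 - λ)(-5 - λ) - (-30)·(4) = λ^2 - 12λ + 35.
This factors as (λ - 5)·(λ - 7) = 0.
Eigenvalues: 5, 7.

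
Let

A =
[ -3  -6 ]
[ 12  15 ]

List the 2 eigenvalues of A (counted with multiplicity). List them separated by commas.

3, 9

det(A - λI) = (-3 - λ)(15 - λ) - (-6)·(12) = λ^2 - 12λ + 27.
This factors as (λ - 3)·(λ - 9) = 0.
Eigenvalues: 3, 9.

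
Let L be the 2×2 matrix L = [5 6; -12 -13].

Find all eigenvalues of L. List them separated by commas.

-7, -1

det(L - λI) = (5 - λ)(-13 - λ) - (6)·(-12) = λ^2 + 8λ + 7.
This factors as (λ + 7)·(λ + 1) = 0.
Eigenvalues: -7, -1.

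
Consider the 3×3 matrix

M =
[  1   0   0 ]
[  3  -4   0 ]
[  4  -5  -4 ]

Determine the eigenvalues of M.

M is lower triangular, so its eigenvalues are the diagonal entries.
Diagonal: 1, -4, -4.

-4, -4, 1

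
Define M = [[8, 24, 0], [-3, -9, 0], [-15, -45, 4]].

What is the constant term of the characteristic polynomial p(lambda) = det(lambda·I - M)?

0

p(0) = det(0·I − M) = det(−M) = (−1)^3·det(M).
det(M) = 0, so p(0) = 0.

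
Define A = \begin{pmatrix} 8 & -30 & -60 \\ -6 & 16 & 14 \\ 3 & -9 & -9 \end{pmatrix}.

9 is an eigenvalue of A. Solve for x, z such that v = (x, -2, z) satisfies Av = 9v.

0, 1

We need (A - 9I)v = 0.
A - 9I = [[-1, -30, -60], [-6, 7, 14], [3, -9, -18]].
Row 1: (-1)·x + (-30)·-2 + (-60)·z = 0
Row 2: (-6)·x + (7)·-2 + (14)·z = 0
Row 3: (3)·x + (-9)·-2 + (-18)·z = 0
Solving gives x = 0, z = 1.
Check: A·(0, -2, 1) = (0, -18, 9) = 9·(0, -2, 1).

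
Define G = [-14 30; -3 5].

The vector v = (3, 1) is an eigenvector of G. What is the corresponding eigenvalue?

Compute Gv: G·(3, 1) = (-12, -4).
Since Gv = λv, compare component 1: -12 = λ·3, so λ = -4.

-4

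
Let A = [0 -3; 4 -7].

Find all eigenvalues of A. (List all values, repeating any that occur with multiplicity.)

-4, -3

det(A - rI) = (0 - r)(-7 - r) - (-3)·(4) = r^2 + 7r + 12.
This factors as (r + 4)·(r + 3) = 0.
Eigenvalues: -4, -3.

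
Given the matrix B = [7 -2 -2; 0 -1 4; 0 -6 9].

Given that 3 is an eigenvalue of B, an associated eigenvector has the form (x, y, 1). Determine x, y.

1, 1

We need (B - 3I)v = 0.
B - 3I = [[4, -2, -2], [0, -4, 4], [0, -6, 6]].
Row 1: (4)·x + (-2)·y + (-2)·1 = 0
Row 2: (0)·x + (-4)·y + (4)·1 = 0
Row 3: (0)·x + (-6)·y + (6)·1 = 0
Solving gives x = 1, y = 1.
Check: B·(1, 1, 1) = (3, 3, 3) = 3·(1, 1, 1).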